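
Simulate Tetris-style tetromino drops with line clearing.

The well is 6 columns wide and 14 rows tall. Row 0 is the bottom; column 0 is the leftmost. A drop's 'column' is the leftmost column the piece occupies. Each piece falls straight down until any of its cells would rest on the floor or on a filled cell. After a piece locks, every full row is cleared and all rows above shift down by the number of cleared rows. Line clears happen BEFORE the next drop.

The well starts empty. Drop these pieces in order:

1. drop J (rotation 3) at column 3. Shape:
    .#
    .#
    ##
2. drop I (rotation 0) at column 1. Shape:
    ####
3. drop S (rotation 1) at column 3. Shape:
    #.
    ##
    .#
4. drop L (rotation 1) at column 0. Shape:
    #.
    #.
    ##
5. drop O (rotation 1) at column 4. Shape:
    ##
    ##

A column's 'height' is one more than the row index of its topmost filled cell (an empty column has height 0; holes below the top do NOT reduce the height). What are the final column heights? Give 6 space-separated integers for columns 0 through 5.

Answer: 7 5 4 7 8 8

Derivation:
Drop 1: J rot3 at col 3 lands with bottom-row=0; cleared 0 line(s) (total 0); column heights now [0 0 0 1 3 0], max=3
Drop 2: I rot0 at col 1 lands with bottom-row=3; cleared 0 line(s) (total 0); column heights now [0 4 4 4 4 0], max=4
Drop 3: S rot1 at col 3 lands with bottom-row=4; cleared 0 line(s) (total 0); column heights now [0 4 4 7 6 0], max=7
Drop 4: L rot1 at col 0 lands with bottom-row=4; cleared 0 line(s) (total 0); column heights now [7 5 4 7 6 0], max=7
Drop 5: O rot1 at col 4 lands with bottom-row=6; cleared 0 line(s) (total 0); column heights now [7 5 4 7 8 8], max=8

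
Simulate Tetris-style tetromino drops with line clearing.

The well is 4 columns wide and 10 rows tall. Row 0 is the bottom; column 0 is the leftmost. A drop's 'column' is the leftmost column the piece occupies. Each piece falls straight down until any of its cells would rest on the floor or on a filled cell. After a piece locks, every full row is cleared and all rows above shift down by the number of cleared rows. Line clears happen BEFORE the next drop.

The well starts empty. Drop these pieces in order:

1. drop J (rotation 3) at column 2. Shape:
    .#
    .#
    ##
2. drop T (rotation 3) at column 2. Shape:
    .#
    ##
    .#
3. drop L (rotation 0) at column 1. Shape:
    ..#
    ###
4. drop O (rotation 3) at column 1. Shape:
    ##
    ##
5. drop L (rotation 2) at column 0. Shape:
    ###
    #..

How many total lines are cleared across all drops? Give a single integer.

Answer: 0

Derivation:
Drop 1: J rot3 at col 2 lands with bottom-row=0; cleared 0 line(s) (total 0); column heights now [0 0 1 3], max=3
Drop 2: T rot3 at col 2 lands with bottom-row=3; cleared 0 line(s) (total 0); column heights now [0 0 5 6], max=6
Drop 3: L rot0 at col 1 lands with bottom-row=6; cleared 0 line(s) (total 0); column heights now [0 7 7 8], max=8
Drop 4: O rot3 at col 1 lands with bottom-row=7; cleared 0 line(s) (total 0); column heights now [0 9 9 8], max=9
Drop 5: L rot2 at col 0 lands with bottom-row=8; cleared 0 line(s) (total 0); column heights now [10 10 10 8], max=10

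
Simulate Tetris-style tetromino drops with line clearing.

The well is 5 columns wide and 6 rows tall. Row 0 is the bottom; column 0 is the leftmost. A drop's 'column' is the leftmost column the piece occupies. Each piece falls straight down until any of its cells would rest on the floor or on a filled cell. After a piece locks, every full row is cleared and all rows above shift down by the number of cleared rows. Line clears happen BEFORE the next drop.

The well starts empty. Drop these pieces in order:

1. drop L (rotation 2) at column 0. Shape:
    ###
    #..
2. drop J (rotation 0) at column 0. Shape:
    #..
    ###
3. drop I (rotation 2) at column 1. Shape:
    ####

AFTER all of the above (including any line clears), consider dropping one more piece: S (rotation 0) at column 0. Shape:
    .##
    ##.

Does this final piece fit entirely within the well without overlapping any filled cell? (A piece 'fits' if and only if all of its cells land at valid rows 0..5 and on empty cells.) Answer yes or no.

Answer: yes

Derivation:
Drop 1: L rot2 at col 0 lands with bottom-row=0; cleared 0 line(s) (total 0); column heights now [2 2 2 0 0], max=2
Drop 2: J rot0 at col 0 lands with bottom-row=2; cleared 0 line(s) (total 0); column heights now [4 3 3 0 0], max=4
Drop 3: I rot2 at col 1 lands with bottom-row=3; cleared 1 line(s) (total 1); column heights now [3 3 3 0 0], max=3
Test piece S rot0 at col 0 (width 3): heights before test = [3 3 3 0 0]; fits = True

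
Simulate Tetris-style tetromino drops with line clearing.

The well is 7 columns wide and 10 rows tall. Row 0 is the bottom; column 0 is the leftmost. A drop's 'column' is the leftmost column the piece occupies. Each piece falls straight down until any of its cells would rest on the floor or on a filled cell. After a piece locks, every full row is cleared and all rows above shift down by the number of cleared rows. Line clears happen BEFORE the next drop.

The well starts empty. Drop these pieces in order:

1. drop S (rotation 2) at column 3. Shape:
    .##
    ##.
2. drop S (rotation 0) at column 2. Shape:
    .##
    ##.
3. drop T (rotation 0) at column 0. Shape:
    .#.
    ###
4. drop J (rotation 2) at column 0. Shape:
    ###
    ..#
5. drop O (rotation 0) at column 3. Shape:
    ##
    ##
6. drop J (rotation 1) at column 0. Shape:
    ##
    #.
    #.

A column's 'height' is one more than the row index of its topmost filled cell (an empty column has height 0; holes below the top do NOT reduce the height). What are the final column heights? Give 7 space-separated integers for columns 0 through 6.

Drop 1: S rot2 at col 3 lands with bottom-row=0; cleared 0 line(s) (total 0); column heights now [0 0 0 1 2 2 0], max=2
Drop 2: S rot0 at col 2 lands with bottom-row=1; cleared 0 line(s) (total 0); column heights now [0 0 2 3 3 2 0], max=3
Drop 3: T rot0 at col 0 lands with bottom-row=2; cleared 0 line(s) (total 0); column heights now [3 4 3 3 3 2 0], max=4
Drop 4: J rot2 at col 0 lands with bottom-row=3; cleared 0 line(s) (total 0); column heights now [5 5 5 3 3 2 0], max=5
Drop 5: O rot0 at col 3 lands with bottom-row=3; cleared 0 line(s) (total 0); column heights now [5 5 5 5 5 2 0], max=5
Drop 6: J rot1 at col 0 lands with bottom-row=5; cleared 0 line(s) (total 0); column heights now [8 8 5 5 5 2 0], max=8

Answer: 8 8 5 5 5 2 0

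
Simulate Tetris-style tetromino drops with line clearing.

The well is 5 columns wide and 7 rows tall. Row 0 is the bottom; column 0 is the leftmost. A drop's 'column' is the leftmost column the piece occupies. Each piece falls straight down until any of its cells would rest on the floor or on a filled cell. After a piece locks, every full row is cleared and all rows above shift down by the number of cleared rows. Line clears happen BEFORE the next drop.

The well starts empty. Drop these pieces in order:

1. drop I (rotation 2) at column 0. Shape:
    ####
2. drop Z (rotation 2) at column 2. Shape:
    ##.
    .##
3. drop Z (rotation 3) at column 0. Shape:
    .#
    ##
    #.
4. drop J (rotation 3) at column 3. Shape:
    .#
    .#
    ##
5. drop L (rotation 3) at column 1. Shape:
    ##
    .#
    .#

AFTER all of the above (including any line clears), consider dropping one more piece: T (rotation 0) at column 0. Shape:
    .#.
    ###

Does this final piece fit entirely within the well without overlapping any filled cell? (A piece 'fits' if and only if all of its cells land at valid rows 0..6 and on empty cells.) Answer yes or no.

Answer: no

Derivation:
Drop 1: I rot2 at col 0 lands with bottom-row=0; cleared 0 line(s) (total 0); column heights now [1 1 1 1 0], max=1
Drop 2: Z rot2 at col 2 lands with bottom-row=1; cleared 0 line(s) (total 0); column heights now [1 1 3 3 2], max=3
Drop 3: Z rot3 at col 0 lands with bottom-row=1; cleared 0 line(s) (total 0); column heights now [3 4 3 3 2], max=4
Drop 4: J rot3 at col 3 lands with bottom-row=3; cleared 0 line(s) (total 0); column heights now [3 4 3 4 6], max=6
Drop 5: L rot3 at col 1 lands with bottom-row=3; cleared 0 line(s) (total 0); column heights now [3 6 6 4 6], max=6
Test piece T rot0 at col 0 (width 3): heights before test = [3 6 6 4 6]; fits = False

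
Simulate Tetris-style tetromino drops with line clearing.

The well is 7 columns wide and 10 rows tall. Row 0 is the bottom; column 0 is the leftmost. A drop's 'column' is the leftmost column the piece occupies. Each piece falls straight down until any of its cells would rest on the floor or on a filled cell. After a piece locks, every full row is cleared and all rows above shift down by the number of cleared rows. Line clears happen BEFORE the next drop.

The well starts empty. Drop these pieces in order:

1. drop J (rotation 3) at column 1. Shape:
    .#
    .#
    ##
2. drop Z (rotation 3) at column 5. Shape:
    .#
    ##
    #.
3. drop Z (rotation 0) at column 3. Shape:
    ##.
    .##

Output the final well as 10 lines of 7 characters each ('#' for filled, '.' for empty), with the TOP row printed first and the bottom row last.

Answer: .......
.......
.......
.......
.......
.......
...##..
..#.###
..#..##
.##..#.

Derivation:
Drop 1: J rot3 at col 1 lands with bottom-row=0; cleared 0 line(s) (total 0); column heights now [0 1 3 0 0 0 0], max=3
Drop 2: Z rot3 at col 5 lands with bottom-row=0; cleared 0 line(s) (total 0); column heights now [0 1 3 0 0 2 3], max=3
Drop 3: Z rot0 at col 3 lands with bottom-row=2; cleared 0 line(s) (total 0); column heights now [0 1 3 4 4 3 3], max=4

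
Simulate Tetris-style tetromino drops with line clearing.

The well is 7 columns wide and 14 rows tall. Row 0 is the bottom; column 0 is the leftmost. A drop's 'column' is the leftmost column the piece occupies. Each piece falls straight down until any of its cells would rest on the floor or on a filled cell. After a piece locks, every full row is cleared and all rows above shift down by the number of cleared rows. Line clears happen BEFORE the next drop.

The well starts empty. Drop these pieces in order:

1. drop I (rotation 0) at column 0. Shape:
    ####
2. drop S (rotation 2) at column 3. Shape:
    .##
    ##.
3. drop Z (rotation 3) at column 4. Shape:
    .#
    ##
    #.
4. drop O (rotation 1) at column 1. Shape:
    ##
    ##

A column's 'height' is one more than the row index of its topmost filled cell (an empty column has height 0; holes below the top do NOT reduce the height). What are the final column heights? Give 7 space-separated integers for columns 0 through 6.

Answer: 1 3 3 2 5 6 0

Derivation:
Drop 1: I rot0 at col 0 lands with bottom-row=0; cleared 0 line(s) (total 0); column heights now [1 1 1 1 0 0 0], max=1
Drop 2: S rot2 at col 3 lands with bottom-row=1; cleared 0 line(s) (total 0); column heights now [1 1 1 2 3 3 0], max=3
Drop 3: Z rot3 at col 4 lands with bottom-row=3; cleared 0 line(s) (total 0); column heights now [1 1 1 2 5 6 0], max=6
Drop 4: O rot1 at col 1 lands with bottom-row=1; cleared 0 line(s) (total 0); column heights now [1 3 3 2 5 6 0], max=6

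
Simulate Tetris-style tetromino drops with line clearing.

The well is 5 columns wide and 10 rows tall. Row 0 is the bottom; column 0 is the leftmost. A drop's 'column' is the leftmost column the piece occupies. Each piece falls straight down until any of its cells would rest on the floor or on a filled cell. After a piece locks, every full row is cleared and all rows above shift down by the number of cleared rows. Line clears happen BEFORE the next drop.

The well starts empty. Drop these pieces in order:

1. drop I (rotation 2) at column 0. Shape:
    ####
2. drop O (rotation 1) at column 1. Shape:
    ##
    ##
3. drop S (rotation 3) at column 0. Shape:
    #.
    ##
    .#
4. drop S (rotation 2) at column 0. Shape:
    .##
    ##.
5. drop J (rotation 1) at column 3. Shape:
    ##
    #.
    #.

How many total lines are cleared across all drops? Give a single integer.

Drop 1: I rot2 at col 0 lands with bottom-row=0; cleared 0 line(s) (total 0); column heights now [1 1 1 1 0], max=1
Drop 2: O rot1 at col 1 lands with bottom-row=1; cleared 0 line(s) (total 0); column heights now [1 3 3 1 0], max=3
Drop 3: S rot3 at col 0 lands with bottom-row=3; cleared 0 line(s) (total 0); column heights now [6 5 3 1 0], max=6
Drop 4: S rot2 at col 0 lands with bottom-row=6; cleared 0 line(s) (total 0); column heights now [7 8 8 1 0], max=8
Drop 5: J rot1 at col 3 lands with bottom-row=1; cleared 0 line(s) (total 0); column heights now [7 8 8 4 4], max=8

Answer: 0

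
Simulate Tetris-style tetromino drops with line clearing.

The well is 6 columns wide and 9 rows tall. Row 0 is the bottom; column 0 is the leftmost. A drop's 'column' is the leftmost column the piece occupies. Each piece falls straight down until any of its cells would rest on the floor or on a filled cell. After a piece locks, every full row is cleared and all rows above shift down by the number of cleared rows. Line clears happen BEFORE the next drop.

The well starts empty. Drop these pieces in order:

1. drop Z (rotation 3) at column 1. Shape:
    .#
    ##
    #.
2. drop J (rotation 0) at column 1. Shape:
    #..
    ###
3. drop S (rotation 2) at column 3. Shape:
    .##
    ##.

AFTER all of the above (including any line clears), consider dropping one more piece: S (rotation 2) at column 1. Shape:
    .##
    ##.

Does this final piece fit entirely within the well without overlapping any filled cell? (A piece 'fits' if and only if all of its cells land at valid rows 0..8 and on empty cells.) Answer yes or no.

Answer: yes

Derivation:
Drop 1: Z rot3 at col 1 lands with bottom-row=0; cleared 0 line(s) (total 0); column heights now [0 2 3 0 0 0], max=3
Drop 2: J rot0 at col 1 lands with bottom-row=3; cleared 0 line(s) (total 0); column heights now [0 5 4 4 0 0], max=5
Drop 3: S rot2 at col 3 lands with bottom-row=4; cleared 0 line(s) (total 0); column heights now [0 5 4 5 6 6], max=6
Test piece S rot2 at col 1 (width 3): heights before test = [0 5 4 5 6 6]; fits = True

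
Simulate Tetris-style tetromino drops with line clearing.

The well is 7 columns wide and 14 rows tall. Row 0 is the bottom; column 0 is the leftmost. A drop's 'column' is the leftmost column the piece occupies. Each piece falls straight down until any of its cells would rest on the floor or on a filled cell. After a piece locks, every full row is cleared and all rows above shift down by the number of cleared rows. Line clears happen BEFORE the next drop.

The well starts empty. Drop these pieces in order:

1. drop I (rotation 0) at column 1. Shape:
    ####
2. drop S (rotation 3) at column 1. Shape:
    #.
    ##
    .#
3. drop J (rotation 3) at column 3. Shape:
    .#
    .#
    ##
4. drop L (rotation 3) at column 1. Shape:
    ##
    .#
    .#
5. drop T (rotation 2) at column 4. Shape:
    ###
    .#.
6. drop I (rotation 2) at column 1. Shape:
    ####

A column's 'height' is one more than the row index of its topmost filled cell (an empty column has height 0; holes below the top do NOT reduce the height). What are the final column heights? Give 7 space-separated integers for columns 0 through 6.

Answer: 0 7 7 7 7 5 5

Derivation:
Drop 1: I rot0 at col 1 lands with bottom-row=0; cleared 0 line(s) (total 0); column heights now [0 1 1 1 1 0 0], max=1
Drop 2: S rot3 at col 1 lands with bottom-row=1; cleared 0 line(s) (total 0); column heights now [0 4 3 1 1 0 0], max=4
Drop 3: J rot3 at col 3 lands with bottom-row=1; cleared 0 line(s) (total 0); column heights now [0 4 3 2 4 0 0], max=4
Drop 4: L rot3 at col 1 lands with bottom-row=3; cleared 0 line(s) (total 0); column heights now [0 6 6 2 4 0 0], max=6
Drop 5: T rot2 at col 4 lands with bottom-row=3; cleared 0 line(s) (total 0); column heights now [0 6 6 2 5 5 5], max=6
Drop 6: I rot2 at col 1 lands with bottom-row=6; cleared 0 line(s) (total 0); column heights now [0 7 7 7 7 5 5], max=7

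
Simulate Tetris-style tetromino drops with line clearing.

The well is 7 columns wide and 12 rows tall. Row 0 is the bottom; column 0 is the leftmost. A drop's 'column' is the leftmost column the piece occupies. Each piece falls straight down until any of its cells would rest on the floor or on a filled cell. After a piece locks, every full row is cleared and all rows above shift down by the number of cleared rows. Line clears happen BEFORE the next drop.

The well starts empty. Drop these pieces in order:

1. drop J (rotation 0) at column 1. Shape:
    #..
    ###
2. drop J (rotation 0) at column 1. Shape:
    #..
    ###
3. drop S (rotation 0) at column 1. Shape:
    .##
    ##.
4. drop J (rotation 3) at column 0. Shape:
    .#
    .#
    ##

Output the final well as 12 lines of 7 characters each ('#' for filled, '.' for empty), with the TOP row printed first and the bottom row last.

Drop 1: J rot0 at col 1 lands with bottom-row=0; cleared 0 line(s) (total 0); column heights now [0 2 1 1 0 0 0], max=2
Drop 2: J rot0 at col 1 lands with bottom-row=2; cleared 0 line(s) (total 0); column heights now [0 4 3 3 0 0 0], max=4
Drop 3: S rot0 at col 1 lands with bottom-row=4; cleared 0 line(s) (total 0); column heights now [0 5 6 6 0 0 0], max=6
Drop 4: J rot3 at col 0 lands with bottom-row=5; cleared 0 line(s) (total 0); column heights now [6 8 6 6 0 0 0], max=8

Answer: .......
.......
.......
.......
.#.....
.#.....
####...
.##....
.#.....
.###...
.#.....
.###...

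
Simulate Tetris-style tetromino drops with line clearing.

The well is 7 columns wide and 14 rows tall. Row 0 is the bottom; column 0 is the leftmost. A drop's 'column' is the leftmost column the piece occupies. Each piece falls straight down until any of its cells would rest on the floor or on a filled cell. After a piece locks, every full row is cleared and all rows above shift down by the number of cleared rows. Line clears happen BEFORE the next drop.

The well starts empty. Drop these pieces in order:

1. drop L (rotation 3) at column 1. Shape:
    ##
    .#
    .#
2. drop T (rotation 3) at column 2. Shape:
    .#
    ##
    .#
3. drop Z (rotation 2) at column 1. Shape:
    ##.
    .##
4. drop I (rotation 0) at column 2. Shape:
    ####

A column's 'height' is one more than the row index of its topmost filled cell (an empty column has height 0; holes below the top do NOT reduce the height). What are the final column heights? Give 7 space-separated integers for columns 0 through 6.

Drop 1: L rot3 at col 1 lands with bottom-row=0; cleared 0 line(s) (total 0); column heights now [0 3 3 0 0 0 0], max=3
Drop 2: T rot3 at col 2 lands with bottom-row=2; cleared 0 line(s) (total 0); column heights now [0 3 4 5 0 0 0], max=5
Drop 3: Z rot2 at col 1 lands with bottom-row=5; cleared 0 line(s) (total 0); column heights now [0 7 7 6 0 0 0], max=7
Drop 4: I rot0 at col 2 lands with bottom-row=7; cleared 0 line(s) (total 0); column heights now [0 7 8 8 8 8 0], max=8

Answer: 0 7 8 8 8 8 0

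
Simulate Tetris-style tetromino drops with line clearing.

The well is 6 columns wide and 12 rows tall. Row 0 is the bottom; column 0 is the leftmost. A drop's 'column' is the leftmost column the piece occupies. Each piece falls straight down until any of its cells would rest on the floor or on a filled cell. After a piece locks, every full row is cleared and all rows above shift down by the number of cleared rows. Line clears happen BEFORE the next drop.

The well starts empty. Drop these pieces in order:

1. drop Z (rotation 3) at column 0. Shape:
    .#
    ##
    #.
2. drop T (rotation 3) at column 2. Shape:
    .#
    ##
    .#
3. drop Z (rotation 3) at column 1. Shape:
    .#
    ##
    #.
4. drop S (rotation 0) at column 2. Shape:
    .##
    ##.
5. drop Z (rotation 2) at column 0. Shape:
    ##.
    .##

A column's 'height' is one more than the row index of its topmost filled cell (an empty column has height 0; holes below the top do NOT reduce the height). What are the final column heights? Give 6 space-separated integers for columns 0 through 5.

Answer: 9 9 8 8 8 0

Derivation:
Drop 1: Z rot3 at col 0 lands with bottom-row=0; cleared 0 line(s) (total 0); column heights now [2 3 0 0 0 0], max=3
Drop 2: T rot3 at col 2 lands with bottom-row=0; cleared 0 line(s) (total 0); column heights now [2 3 2 3 0 0], max=3
Drop 3: Z rot3 at col 1 lands with bottom-row=3; cleared 0 line(s) (total 0); column heights now [2 5 6 3 0 0], max=6
Drop 4: S rot0 at col 2 lands with bottom-row=6; cleared 0 line(s) (total 0); column heights now [2 5 7 8 8 0], max=8
Drop 5: Z rot2 at col 0 lands with bottom-row=7; cleared 0 line(s) (total 0); column heights now [9 9 8 8 8 0], max=9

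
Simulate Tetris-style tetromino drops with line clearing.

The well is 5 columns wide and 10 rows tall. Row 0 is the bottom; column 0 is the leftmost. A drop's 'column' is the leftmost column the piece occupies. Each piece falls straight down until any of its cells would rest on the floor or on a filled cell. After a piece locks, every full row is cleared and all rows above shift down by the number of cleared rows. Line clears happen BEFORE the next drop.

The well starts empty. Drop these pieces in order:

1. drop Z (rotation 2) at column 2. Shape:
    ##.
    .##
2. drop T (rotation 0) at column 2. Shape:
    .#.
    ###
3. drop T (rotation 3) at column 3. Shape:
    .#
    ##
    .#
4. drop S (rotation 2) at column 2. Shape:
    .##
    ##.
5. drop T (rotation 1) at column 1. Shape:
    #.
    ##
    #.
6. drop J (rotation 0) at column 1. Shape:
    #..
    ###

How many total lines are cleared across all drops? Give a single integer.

Answer: 0

Derivation:
Drop 1: Z rot2 at col 2 lands with bottom-row=0; cleared 0 line(s) (total 0); column heights now [0 0 2 2 1], max=2
Drop 2: T rot0 at col 2 lands with bottom-row=2; cleared 0 line(s) (total 0); column heights now [0 0 3 4 3], max=4
Drop 3: T rot3 at col 3 lands with bottom-row=3; cleared 0 line(s) (total 0); column heights now [0 0 3 5 6], max=6
Drop 4: S rot2 at col 2 lands with bottom-row=5; cleared 0 line(s) (total 0); column heights now [0 0 6 7 7], max=7
Drop 5: T rot1 at col 1 lands with bottom-row=5; cleared 0 line(s) (total 0); column heights now [0 8 7 7 7], max=8
Drop 6: J rot0 at col 1 lands with bottom-row=8; cleared 0 line(s) (total 0); column heights now [0 10 9 9 7], max=10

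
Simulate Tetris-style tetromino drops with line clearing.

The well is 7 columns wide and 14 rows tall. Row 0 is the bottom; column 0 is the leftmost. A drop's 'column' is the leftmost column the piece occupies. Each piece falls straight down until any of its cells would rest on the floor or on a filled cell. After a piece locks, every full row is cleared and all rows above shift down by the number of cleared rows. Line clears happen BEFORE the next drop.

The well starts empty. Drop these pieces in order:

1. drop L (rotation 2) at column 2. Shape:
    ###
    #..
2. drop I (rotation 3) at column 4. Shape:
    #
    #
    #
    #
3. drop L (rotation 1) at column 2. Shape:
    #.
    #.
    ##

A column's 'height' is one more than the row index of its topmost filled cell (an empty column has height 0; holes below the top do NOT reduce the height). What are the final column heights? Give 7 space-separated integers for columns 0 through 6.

Drop 1: L rot2 at col 2 lands with bottom-row=0; cleared 0 line(s) (total 0); column heights now [0 0 2 2 2 0 0], max=2
Drop 2: I rot3 at col 4 lands with bottom-row=2; cleared 0 line(s) (total 0); column heights now [0 0 2 2 6 0 0], max=6
Drop 3: L rot1 at col 2 lands with bottom-row=2; cleared 0 line(s) (total 0); column heights now [0 0 5 3 6 0 0], max=6

Answer: 0 0 5 3 6 0 0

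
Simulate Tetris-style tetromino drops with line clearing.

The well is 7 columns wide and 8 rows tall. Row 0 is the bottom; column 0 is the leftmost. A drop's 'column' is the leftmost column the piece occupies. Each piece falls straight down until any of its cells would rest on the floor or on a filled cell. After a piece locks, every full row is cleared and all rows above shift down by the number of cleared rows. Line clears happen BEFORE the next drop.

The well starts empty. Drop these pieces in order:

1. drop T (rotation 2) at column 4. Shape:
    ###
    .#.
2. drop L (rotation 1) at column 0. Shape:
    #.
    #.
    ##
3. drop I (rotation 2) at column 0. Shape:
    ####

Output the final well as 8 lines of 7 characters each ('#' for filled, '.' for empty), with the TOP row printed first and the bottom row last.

Answer: .......
.......
.......
.......
####...
#......
#...###
##...#.

Derivation:
Drop 1: T rot2 at col 4 lands with bottom-row=0; cleared 0 line(s) (total 0); column heights now [0 0 0 0 2 2 2], max=2
Drop 2: L rot1 at col 0 lands with bottom-row=0; cleared 0 line(s) (total 0); column heights now [3 1 0 0 2 2 2], max=3
Drop 3: I rot2 at col 0 lands with bottom-row=3; cleared 0 line(s) (total 0); column heights now [4 4 4 4 2 2 2], max=4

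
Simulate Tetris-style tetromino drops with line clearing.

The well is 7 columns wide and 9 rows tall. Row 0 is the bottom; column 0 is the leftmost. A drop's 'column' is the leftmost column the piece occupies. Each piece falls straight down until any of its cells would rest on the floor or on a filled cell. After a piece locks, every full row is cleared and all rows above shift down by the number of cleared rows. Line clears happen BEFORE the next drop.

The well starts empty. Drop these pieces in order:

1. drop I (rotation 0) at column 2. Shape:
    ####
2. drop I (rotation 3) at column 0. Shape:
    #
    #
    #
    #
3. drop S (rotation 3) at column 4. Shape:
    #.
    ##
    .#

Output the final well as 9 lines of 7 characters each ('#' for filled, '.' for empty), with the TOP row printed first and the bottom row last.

Drop 1: I rot0 at col 2 lands with bottom-row=0; cleared 0 line(s) (total 0); column heights now [0 0 1 1 1 1 0], max=1
Drop 2: I rot3 at col 0 lands with bottom-row=0; cleared 0 line(s) (total 0); column heights now [4 0 1 1 1 1 0], max=4
Drop 3: S rot3 at col 4 lands with bottom-row=1; cleared 0 line(s) (total 0); column heights now [4 0 1 1 4 3 0], max=4

Answer: .......
.......
.......
.......
.......
#...#..
#...##.
#....#.
#.####.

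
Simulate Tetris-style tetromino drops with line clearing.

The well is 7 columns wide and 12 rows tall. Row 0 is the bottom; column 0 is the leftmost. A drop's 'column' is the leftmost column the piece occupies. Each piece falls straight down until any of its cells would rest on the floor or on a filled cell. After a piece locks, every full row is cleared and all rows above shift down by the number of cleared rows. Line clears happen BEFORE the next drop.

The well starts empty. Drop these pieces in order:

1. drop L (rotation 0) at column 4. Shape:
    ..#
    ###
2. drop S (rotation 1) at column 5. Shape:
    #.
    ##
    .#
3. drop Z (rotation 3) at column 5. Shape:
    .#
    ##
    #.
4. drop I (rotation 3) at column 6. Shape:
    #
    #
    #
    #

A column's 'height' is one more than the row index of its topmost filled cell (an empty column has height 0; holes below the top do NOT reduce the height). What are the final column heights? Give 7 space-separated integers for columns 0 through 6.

Drop 1: L rot0 at col 4 lands with bottom-row=0; cleared 0 line(s) (total 0); column heights now [0 0 0 0 1 1 2], max=2
Drop 2: S rot1 at col 5 lands with bottom-row=2; cleared 0 line(s) (total 0); column heights now [0 0 0 0 1 5 4], max=5
Drop 3: Z rot3 at col 5 lands with bottom-row=5; cleared 0 line(s) (total 0); column heights now [0 0 0 0 1 7 8], max=8
Drop 4: I rot3 at col 6 lands with bottom-row=8; cleared 0 line(s) (total 0); column heights now [0 0 0 0 1 7 12], max=12

Answer: 0 0 0 0 1 7 12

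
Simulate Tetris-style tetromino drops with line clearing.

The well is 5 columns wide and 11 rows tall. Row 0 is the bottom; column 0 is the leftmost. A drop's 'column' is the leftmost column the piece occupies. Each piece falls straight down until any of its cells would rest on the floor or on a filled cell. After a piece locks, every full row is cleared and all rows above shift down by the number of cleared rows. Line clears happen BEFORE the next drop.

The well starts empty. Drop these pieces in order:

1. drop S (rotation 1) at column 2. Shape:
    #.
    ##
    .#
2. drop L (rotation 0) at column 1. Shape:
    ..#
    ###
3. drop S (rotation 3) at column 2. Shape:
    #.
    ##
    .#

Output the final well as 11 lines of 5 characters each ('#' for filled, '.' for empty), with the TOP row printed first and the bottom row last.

Drop 1: S rot1 at col 2 lands with bottom-row=0; cleared 0 line(s) (total 0); column heights now [0 0 3 2 0], max=3
Drop 2: L rot0 at col 1 lands with bottom-row=3; cleared 0 line(s) (total 0); column heights now [0 4 4 5 0], max=5
Drop 3: S rot3 at col 2 lands with bottom-row=5; cleared 0 line(s) (total 0); column heights now [0 4 8 7 0], max=8

Answer: .....
.....
.....
..#..
..##.
...#.
...#.
.###.
..#..
..##.
...#.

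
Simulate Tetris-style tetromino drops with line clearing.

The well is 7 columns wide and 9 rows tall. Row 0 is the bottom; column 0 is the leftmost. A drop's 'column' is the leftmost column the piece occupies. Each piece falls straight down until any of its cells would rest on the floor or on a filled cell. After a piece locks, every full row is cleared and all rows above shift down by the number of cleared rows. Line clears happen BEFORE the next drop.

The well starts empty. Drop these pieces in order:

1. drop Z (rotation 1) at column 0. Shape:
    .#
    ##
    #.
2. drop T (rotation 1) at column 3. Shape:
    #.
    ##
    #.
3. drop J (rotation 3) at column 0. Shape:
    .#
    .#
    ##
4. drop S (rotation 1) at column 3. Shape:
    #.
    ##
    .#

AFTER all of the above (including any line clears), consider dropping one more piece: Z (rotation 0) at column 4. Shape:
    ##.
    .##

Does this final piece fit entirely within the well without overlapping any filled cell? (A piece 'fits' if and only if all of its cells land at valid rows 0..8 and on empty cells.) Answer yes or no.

Drop 1: Z rot1 at col 0 lands with bottom-row=0; cleared 0 line(s) (total 0); column heights now [2 3 0 0 0 0 0], max=3
Drop 2: T rot1 at col 3 lands with bottom-row=0; cleared 0 line(s) (total 0); column heights now [2 3 0 3 2 0 0], max=3
Drop 3: J rot3 at col 0 lands with bottom-row=3; cleared 0 line(s) (total 0); column heights now [4 6 0 3 2 0 0], max=6
Drop 4: S rot1 at col 3 lands with bottom-row=2; cleared 0 line(s) (total 0); column heights now [4 6 0 5 4 0 0], max=6
Test piece Z rot0 at col 4 (width 3): heights before test = [4 6 0 5 4 0 0]; fits = True

Answer: yes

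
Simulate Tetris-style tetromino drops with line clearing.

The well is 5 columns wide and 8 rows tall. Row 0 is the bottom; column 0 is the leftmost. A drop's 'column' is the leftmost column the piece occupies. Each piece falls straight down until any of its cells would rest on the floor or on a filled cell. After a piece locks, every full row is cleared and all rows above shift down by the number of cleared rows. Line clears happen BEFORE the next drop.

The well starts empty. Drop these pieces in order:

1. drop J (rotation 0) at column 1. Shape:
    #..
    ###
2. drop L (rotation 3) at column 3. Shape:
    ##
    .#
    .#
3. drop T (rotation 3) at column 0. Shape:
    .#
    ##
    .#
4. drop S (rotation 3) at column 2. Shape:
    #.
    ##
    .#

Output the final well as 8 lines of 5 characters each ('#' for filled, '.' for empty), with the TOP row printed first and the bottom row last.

Drop 1: J rot0 at col 1 lands with bottom-row=0; cleared 0 line(s) (total 0); column heights now [0 2 1 1 0], max=2
Drop 2: L rot3 at col 3 lands with bottom-row=0; cleared 0 line(s) (total 0); column heights now [0 2 1 3 3], max=3
Drop 3: T rot3 at col 0 lands with bottom-row=2; cleared 0 line(s) (total 0); column heights now [4 5 1 3 3], max=5
Drop 4: S rot3 at col 2 lands with bottom-row=3; cleared 0 line(s) (total 0); column heights now [4 5 6 5 3], max=6

Answer: .....
.....
..#..
.###.
##.#.
.#.##
.#..#
.####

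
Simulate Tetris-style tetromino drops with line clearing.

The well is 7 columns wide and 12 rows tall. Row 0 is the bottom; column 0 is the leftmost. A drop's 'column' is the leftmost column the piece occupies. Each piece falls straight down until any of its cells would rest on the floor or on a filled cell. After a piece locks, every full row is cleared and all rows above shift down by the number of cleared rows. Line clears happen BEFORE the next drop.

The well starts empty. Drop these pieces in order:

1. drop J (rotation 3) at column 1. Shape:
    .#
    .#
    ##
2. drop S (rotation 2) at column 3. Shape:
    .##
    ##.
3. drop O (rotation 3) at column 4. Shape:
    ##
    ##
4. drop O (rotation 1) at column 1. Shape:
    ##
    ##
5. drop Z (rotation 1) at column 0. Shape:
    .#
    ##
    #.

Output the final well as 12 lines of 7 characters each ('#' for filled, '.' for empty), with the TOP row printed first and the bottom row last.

Answer: .......
.......
.......
.......
.......
.#.....
##.....
###....
.##.##.
..#.##.
..#.##.
.####..

Derivation:
Drop 1: J rot3 at col 1 lands with bottom-row=0; cleared 0 line(s) (total 0); column heights now [0 1 3 0 0 0 0], max=3
Drop 2: S rot2 at col 3 lands with bottom-row=0; cleared 0 line(s) (total 0); column heights now [0 1 3 1 2 2 0], max=3
Drop 3: O rot3 at col 4 lands with bottom-row=2; cleared 0 line(s) (total 0); column heights now [0 1 3 1 4 4 0], max=4
Drop 4: O rot1 at col 1 lands with bottom-row=3; cleared 0 line(s) (total 0); column heights now [0 5 5 1 4 4 0], max=5
Drop 5: Z rot1 at col 0 lands with bottom-row=4; cleared 0 line(s) (total 0); column heights now [6 7 5 1 4 4 0], max=7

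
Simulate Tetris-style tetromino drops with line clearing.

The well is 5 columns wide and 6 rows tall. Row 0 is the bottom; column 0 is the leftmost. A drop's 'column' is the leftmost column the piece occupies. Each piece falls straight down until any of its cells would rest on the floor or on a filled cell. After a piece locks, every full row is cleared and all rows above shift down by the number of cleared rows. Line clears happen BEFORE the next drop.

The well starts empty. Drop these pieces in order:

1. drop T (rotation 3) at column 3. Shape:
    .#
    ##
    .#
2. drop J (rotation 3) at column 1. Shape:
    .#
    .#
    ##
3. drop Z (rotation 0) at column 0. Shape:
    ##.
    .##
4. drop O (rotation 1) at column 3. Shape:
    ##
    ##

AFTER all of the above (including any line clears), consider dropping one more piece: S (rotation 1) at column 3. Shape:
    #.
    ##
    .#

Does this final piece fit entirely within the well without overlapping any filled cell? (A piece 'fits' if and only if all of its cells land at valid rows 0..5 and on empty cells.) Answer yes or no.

Answer: no

Derivation:
Drop 1: T rot3 at col 3 lands with bottom-row=0; cleared 0 line(s) (total 0); column heights now [0 0 0 2 3], max=3
Drop 2: J rot3 at col 1 lands with bottom-row=0; cleared 0 line(s) (total 0); column heights now [0 1 3 2 3], max=3
Drop 3: Z rot0 at col 0 lands with bottom-row=3; cleared 0 line(s) (total 0); column heights now [5 5 4 2 3], max=5
Drop 4: O rot1 at col 3 lands with bottom-row=3; cleared 0 line(s) (total 0); column heights now [5 5 4 5 5], max=5
Test piece S rot1 at col 3 (width 2): heights before test = [5 5 4 5 5]; fits = False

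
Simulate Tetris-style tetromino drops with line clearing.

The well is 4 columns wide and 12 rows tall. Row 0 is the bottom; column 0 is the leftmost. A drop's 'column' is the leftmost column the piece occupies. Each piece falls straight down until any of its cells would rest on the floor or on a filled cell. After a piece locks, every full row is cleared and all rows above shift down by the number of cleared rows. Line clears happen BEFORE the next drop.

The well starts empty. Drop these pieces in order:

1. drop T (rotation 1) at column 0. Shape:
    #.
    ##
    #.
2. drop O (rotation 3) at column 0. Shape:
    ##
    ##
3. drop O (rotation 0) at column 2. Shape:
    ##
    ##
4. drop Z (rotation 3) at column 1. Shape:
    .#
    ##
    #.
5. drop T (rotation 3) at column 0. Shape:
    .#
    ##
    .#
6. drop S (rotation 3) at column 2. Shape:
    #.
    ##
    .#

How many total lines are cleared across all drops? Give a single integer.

Drop 1: T rot1 at col 0 lands with bottom-row=0; cleared 0 line(s) (total 0); column heights now [3 2 0 0], max=3
Drop 2: O rot3 at col 0 lands with bottom-row=3; cleared 0 line(s) (total 0); column heights now [5 5 0 0], max=5
Drop 3: O rot0 at col 2 lands with bottom-row=0; cleared 1 line(s) (total 1); column heights now [4 4 1 1], max=4
Drop 4: Z rot3 at col 1 lands with bottom-row=4; cleared 0 line(s) (total 1); column heights now [4 6 7 1], max=7
Drop 5: T rot3 at col 0 lands with bottom-row=6; cleared 0 line(s) (total 1); column heights now [8 9 7 1], max=9
Drop 6: S rot3 at col 2 lands with bottom-row=6; cleared 1 line(s) (total 2); column heights now [4 8 8 7], max=8

Answer: 2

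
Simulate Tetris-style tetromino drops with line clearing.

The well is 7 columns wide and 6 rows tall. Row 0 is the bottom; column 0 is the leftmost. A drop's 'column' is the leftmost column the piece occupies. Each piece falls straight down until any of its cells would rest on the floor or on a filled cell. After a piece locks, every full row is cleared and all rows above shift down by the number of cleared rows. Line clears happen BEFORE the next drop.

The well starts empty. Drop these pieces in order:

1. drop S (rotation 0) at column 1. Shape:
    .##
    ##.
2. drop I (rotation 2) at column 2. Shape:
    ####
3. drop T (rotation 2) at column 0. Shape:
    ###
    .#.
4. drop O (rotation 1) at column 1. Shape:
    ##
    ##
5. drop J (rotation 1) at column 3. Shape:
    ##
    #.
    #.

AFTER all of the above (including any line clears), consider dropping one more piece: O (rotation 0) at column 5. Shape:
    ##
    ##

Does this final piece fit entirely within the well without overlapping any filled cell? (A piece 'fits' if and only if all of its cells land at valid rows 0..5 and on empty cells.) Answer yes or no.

Drop 1: S rot0 at col 1 lands with bottom-row=0; cleared 0 line(s) (total 0); column heights now [0 1 2 2 0 0 0], max=2
Drop 2: I rot2 at col 2 lands with bottom-row=2; cleared 0 line(s) (total 0); column heights now [0 1 3 3 3 3 0], max=3
Drop 3: T rot2 at col 0 lands with bottom-row=2; cleared 0 line(s) (total 0); column heights now [4 4 4 3 3 3 0], max=4
Drop 4: O rot1 at col 1 lands with bottom-row=4; cleared 0 line(s) (total 0); column heights now [4 6 6 3 3 3 0], max=6
Drop 5: J rot1 at col 3 lands with bottom-row=3; cleared 0 line(s) (total 0); column heights now [4 6 6 6 6 3 0], max=6
Test piece O rot0 at col 5 (width 2): heights before test = [4 6 6 6 6 3 0]; fits = True

Answer: yes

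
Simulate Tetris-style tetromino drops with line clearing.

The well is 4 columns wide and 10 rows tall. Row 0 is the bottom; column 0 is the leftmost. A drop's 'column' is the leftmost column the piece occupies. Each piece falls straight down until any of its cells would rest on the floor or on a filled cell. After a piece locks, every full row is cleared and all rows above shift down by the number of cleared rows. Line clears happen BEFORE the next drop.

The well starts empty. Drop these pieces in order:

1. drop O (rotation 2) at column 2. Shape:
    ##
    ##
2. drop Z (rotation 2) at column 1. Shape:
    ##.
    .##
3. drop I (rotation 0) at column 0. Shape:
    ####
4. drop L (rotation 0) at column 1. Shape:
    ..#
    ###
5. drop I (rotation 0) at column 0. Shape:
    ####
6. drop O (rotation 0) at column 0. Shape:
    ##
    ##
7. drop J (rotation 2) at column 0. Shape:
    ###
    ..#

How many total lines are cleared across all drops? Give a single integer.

Answer: 2

Derivation:
Drop 1: O rot2 at col 2 lands with bottom-row=0; cleared 0 line(s) (total 0); column heights now [0 0 2 2], max=2
Drop 2: Z rot2 at col 1 lands with bottom-row=2; cleared 0 line(s) (total 0); column heights now [0 4 4 3], max=4
Drop 3: I rot0 at col 0 lands with bottom-row=4; cleared 1 line(s) (total 1); column heights now [0 4 4 3], max=4
Drop 4: L rot0 at col 1 lands with bottom-row=4; cleared 0 line(s) (total 1); column heights now [0 5 5 6], max=6
Drop 5: I rot0 at col 0 lands with bottom-row=6; cleared 1 line(s) (total 2); column heights now [0 5 5 6], max=6
Drop 6: O rot0 at col 0 lands with bottom-row=5; cleared 0 line(s) (total 2); column heights now [7 7 5 6], max=7
Drop 7: J rot2 at col 0 lands with bottom-row=6; cleared 0 line(s) (total 2); column heights now [8 8 8 6], max=8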